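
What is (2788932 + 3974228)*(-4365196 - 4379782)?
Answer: -59143685410480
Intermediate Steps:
(2788932 + 3974228)*(-4365196 - 4379782) = 6763160*(-8744978) = -59143685410480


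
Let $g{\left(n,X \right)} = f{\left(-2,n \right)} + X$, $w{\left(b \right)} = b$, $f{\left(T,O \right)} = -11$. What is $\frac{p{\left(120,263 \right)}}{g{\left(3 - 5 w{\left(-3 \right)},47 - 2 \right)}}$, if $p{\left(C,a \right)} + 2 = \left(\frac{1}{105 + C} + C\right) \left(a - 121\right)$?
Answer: $\frac{1916846}{3825} \approx 501.14$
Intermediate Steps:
$p{\left(C,a \right)} = -2 + \left(-121 + a\right) \left(C + \frac{1}{105 + C}\right)$ ($p{\left(C,a \right)} = -2 + \left(\frac{1}{105 + C} + C\right) \left(a - 121\right) = -2 + \left(C + \frac{1}{105 + C}\right) \left(-121 + a\right) = -2 + \left(-121 + a\right) \left(C + \frac{1}{105 + C}\right)$)
$g{\left(n,X \right)} = -11 + X$
$\frac{p{\left(120,263 \right)}}{g{\left(3 - 5 w{\left(-3 \right)},47 - 2 \right)}} = \frac{\frac{1}{105 + 120} \left(-331 + 263 - 1524840 - 121 \cdot 120^{2} + 263 \cdot 120^{2} + 105 \cdot 120 \cdot 263\right)}{-11 + \left(47 - 2\right)} = \frac{\frac{1}{225} \left(-331 + 263 - 1524840 - 1742400 + 263 \cdot 14400 + 3313800\right)}{-11 + 45} = \frac{\frac{1}{225} \left(-331 + 263 - 1524840 - 1742400 + 3787200 + 3313800\right)}{34} = \frac{1}{225} \cdot 3833692 \cdot \frac{1}{34} = \frac{3833692}{225} \cdot \frac{1}{34} = \frac{1916846}{3825}$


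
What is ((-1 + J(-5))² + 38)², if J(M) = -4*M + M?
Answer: 54756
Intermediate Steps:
J(M) = -3*M
((-1 + J(-5))² + 38)² = ((-1 - 3*(-5))² + 38)² = ((-1 + 15)² + 38)² = (14² + 38)² = (196 + 38)² = 234² = 54756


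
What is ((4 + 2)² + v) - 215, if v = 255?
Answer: 76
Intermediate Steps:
((4 + 2)² + v) - 215 = ((4 + 2)² + 255) - 215 = (6² + 255) - 215 = (36 + 255) - 215 = 291 - 215 = 76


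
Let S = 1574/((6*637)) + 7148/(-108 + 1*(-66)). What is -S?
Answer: 2253815/55419 ≈ 40.669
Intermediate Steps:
S = -2253815/55419 (S = 1574/3822 + 7148/(-108 - 66) = 1574*(1/3822) + 7148/(-174) = 787/1911 + 7148*(-1/174) = 787/1911 - 3574/87 = -2253815/55419 ≈ -40.669)
-S = -1*(-2253815/55419) = 2253815/55419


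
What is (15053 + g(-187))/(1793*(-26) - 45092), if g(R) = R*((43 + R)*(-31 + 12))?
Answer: 496579/91710 ≈ 5.4147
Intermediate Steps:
g(R) = R*(-817 - 19*R) (g(R) = R*((43 + R)*(-19)) = R*(-817 - 19*R))
(15053 + g(-187))/(1793*(-26) - 45092) = (15053 - 19*(-187)*(43 - 187))/(1793*(-26) - 45092) = (15053 - 19*(-187)*(-144))/(-46618 - 45092) = (15053 - 511632)/(-91710) = -496579*(-1/91710) = 496579/91710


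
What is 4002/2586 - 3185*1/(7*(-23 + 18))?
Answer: 39888/431 ≈ 92.548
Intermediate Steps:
4002/2586 - 3185*1/(7*(-23 + 18)) = 4002*(1/2586) - 3185/((-5*7)) = 667/431 - 3185/(-35) = 667/431 - 3185*(-1/35) = 667/431 + 91 = 39888/431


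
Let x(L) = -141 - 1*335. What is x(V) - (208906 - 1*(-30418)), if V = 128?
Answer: -239800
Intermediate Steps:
x(L) = -476 (x(L) = -141 - 335 = -476)
x(V) - (208906 - 1*(-30418)) = -476 - (208906 - 1*(-30418)) = -476 - (208906 + 30418) = -476 - 1*239324 = -476 - 239324 = -239800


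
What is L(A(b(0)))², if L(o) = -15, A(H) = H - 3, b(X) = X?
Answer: 225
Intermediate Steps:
A(H) = -3 + H
L(A(b(0)))² = (-15)² = 225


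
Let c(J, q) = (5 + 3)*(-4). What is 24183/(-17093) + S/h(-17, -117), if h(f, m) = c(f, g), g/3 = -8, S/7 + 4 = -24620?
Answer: 184094523/34186 ≈ 5385.1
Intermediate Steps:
S = -172368 (S = -28 + 7*(-24620) = -28 - 172340 = -172368)
g = -24 (g = 3*(-8) = -24)
c(J, q) = -32 (c(J, q) = 8*(-4) = -32)
h(f, m) = -32
24183/(-17093) + S/h(-17, -117) = 24183/(-17093) - 172368/(-32) = 24183*(-1/17093) - 172368*(-1/32) = -24183/17093 + 10773/2 = 184094523/34186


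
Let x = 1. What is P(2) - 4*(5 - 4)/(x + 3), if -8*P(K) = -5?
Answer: -3/8 ≈ -0.37500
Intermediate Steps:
P(K) = 5/8 (P(K) = -⅛*(-5) = 5/8)
P(2) - 4*(5 - 4)/(x + 3) = 5/8 - 4*(5 - 4)/(1 + 3) = 5/8 - 4/4 = 5/8 - 4*¼ = 5/8 - 1 = -3/8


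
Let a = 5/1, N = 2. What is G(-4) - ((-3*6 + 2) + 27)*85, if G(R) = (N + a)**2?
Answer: -886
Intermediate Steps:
a = 5 (a = 5*1 = 5)
G(R) = 49 (G(R) = (2 + 5)**2 = 7**2 = 49)
G(-4) - ((-3*6 + 2) + 27)*85 = 49 - ((-3*6 + 2) + 27)*85 = 49 - ((-18 + 2) + 27)*85 = 49 - (-16 + 27)*85 = 49 - 11*85 = 49 - 1*935 = 49 - 935 = -886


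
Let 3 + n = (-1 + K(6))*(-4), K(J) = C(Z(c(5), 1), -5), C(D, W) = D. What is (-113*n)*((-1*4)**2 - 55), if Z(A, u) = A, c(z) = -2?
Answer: 39663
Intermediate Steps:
K(J) = -2
n = 9 (n = -3 + (-1 - 2)*(-4) = -3 - 3*(-4) = -3 + 12 = 9)
(-113*n)*((-1*4)**2 - 55) = (-113*9)*((-1*4)**2 - 55) = -1017*((-4)**2 - 55) = -1017*(16 - 55) = -1017*(-39) = 39663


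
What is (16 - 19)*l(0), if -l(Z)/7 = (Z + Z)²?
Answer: 0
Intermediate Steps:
l(Z) = -28*Z² (l(Z) = -7*(Z + Z)² = -7*4*Z² = -28*Z²)
(16 - 19)*l(0) = (16 - 19)*(-28*0²) = -(-84)*0 = -3*0 = 0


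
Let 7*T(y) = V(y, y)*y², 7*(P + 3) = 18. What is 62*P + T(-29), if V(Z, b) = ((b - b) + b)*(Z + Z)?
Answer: 1414376/7 ≈ 2.0205e+5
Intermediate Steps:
P = -3/7 (P = -3 + (⅐)*18 = -3 + 18/7 = -3/7 ≈ -0.42857)
V(Z, b) = 2*Z*b (V(Z, b) = (0 + b)*(2*Z) = b*(2*Z) = 2*Z*b)
T(y) = 2*y⁴/7 (T(y) = ((2*y*y)*y²)/7 = ((2*y²)*y²)/7 = (2*y⁴)/7 = 2*y⁴/7)
62*P + T(-29) = 62*(-3/7) + (2/7)*(-29)⁴ = -186/7 + (2/7)*707281 = -186/7 + 1414562/7 = 1414376/7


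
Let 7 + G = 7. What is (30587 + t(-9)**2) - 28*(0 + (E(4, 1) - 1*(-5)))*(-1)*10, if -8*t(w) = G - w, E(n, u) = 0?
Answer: 2047249/64 ≈ 31988.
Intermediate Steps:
G = 0 (G = -7 + 7 = 0)
t(w) = w/8 (t(w) = -(0 - w)/8 = -(-1)*w/8 = w/8)
(30587 + t(-9)**2) - 28*(0 + (E(4, 1) - 1*(-5)))*(-1)*10 = (30587 + ((1/8)*(-9))**2) - 28*(0 + (0 - 1*(-5)))*(-1)*10 = (30587 + (-9/8)**2) - 28*(0 + (0 + 5))*(-1)*10 = (30587 + 81/64) - 28*(0 + 5)*(-1)*10 = 1957649/64 - 140*(-1)*10 = 1957649/64 - 28*(-5)*10 = 1957649/64 + 140*10 = 1957649/64 + 1400 = 2047249/64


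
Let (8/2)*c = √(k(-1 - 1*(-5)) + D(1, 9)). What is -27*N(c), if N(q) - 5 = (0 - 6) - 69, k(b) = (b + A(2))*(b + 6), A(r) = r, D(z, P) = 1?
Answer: 1890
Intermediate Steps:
k(b) = (2 + b)*(6 + b) (k(b) = (b + 2)*(b + 6) = (2 + b)*(6 + b))
c = √61/4 (c = √((12 + (-1 - 1*(-5))² + 8*(-1 - 1*(-5))) + 1)/4 = √((12 + (-1 + 5)² + 8*(-1 + 5)) + 1)/4 = √((12 + 4² + 8*4) + 1)/4 = √((12 + 16 + 32) + 1)/4 = √(60 + 1)/4 = √61/4 ≈ 1.9526)
N(q) = -70 (N(q) = 5 + ((0 - 6) - 69) = 5 + (-6 - 69) = 5 - 75 = -70)
-27*N(c) = -27*(-70) = 1890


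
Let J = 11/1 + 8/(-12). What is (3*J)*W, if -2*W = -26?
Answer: 403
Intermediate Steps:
W = 13 (W = -½*(-26) = 13)
J = 31/3 (J = 11*1 + 8*(-1/12) = 11 - ⅔ = 31/3 ≈ 10.333)
(3*J)*W = (3*(31/3))*13 = 31*13 = 403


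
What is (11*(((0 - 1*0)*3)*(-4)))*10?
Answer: 0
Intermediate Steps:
(11*(((0 - 1*0)*3)*(-4)))*10 = (11*(((0 + 0)*3)*(-4)))*10 = (11*((0*3)*(-4)))*10 = (11*(0*(-4)))*10 = (11*0)*10 = 0*10 = 0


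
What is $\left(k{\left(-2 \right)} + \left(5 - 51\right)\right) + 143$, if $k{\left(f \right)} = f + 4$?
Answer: $99$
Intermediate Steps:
$k{\left(f \right)} = 4 + f$
$\left(k{\left(-2 \right)} + \left(5 - 51\right)\right) + 143 = \left(\left(4 - 2\right) + \left(5 - 51\right)\right) + 143 = \left(2 - 46\right) + 143 = -44 + 143 = 99$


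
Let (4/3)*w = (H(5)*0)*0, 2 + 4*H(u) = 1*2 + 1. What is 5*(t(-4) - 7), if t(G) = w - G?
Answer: -15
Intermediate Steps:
H(u) = 1/4 (H(u) = -1/2 + (1*2 + 1)/4 = -1/2 + (2 + 1)/4 = -1/2 + (1/4)*3 = -1/2 + 3/4 = 1/4)
w = 0 (w = 3*(((1/4)*0)*0)/4 = 3*(0*0)/4 = (3/4)*0 = 0)
t(G) = -G (t(G) = 0 - G = -G)
5*(t(-4) - 7) = 5*(-1*(-4) - 7) = 5*(4 - 7) = 5*(-3) = -15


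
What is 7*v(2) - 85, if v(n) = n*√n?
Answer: -85 + 14*√2 ≈ -65.201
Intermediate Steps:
v(n) = n^(3/2)
7*v(2) - 85 = 7*2^(3/2) - 85 = 7*(2*√2) - 85 = 14*√2 - 85 = -85 + 14*√2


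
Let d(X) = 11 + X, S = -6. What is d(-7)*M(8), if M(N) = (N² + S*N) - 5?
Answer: 44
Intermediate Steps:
M(N) = -5 + N² - 6*N (M(N) = (N² - 6*N) - 5 = -5 + N² - 6*N)
d(-7)*M(8) = (11 - 7)*(-5 + 8² - 6*8) = 4*(-5 + 64 - 48) = 4*11 = 44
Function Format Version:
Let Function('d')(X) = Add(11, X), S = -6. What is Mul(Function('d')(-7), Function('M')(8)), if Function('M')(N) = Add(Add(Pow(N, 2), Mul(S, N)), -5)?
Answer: 44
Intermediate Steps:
Function('M')(N) = Add(-5, Pow(N, 2), Mul(-6, N)) (Function('M')(N) = Add(Add(Pow(N, 2), Mul(-6, N)), -5) = Add(-5, Pow(N, 2), Mul(-6, N)))
Mul(Function('d')(-7), Function('M')(8)) = Mul(Add(11, -7), Add(-5, Pow(8, 2), Mul(-6, 8))) = Mul(4, Add(-5, 64, -48)) = Mul(4, 11) = 44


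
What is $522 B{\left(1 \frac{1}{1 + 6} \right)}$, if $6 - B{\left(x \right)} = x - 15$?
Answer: $\frac{76212}{7} \approx 10887.0$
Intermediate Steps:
$B{\left(x \right)} = 21 - x$ ($B{\left(x \right)} = 6 - \left(x - 15\right) = 6 - \left(-15 + x\right) = 21 - x$)
$522 B{\left(1 \frac{1}{1 + 6} \right)} = 522 \left(21 - 1 \frac{1}{1 + 6}\right) = 522 \left(21 - 1 \cdot \frac{1}{7}\right) = 522 \left(21 - \frac{1}{7}\right) = 522 \cdot \frac{146}{7} = \frac{76212}{7}$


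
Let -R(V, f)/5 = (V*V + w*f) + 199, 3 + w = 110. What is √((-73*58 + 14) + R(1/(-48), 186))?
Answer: I*√241286405/48 ≈ 323.61*I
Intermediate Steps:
w = 107 (w = -3 + 110 = 107)
R(V, f) = -995 - 535*f - 5*V² (R(V, f) = -5*((V*V + 107*f) + 199) = -5*((V² + 107*f) + 199) = -5*(199 + V² + 107*f) = -995 - 535*f - 5*V²)
√((-73*58 + 14) + R(1/(-48), 186)) = √((-73*58 + 14) + (-995 - 535*186 - 5*(1/(-48))²)) = √((-4234 + 14) + (-995 - 99510 - 5*(-1/48)²)) = √(-4220 + (-995 - 99510 - 5*1/2304)) = √(-4220 + (-995 - 99510 - 5/2304)) = √(-4220 - 231563525/2304) = √(-241286405/2304) = I*√241286405/48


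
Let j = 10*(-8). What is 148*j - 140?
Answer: -11980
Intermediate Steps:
j = -80
148*j - 140 = 148*(-80) - 140 = -11840 - 140 = -11980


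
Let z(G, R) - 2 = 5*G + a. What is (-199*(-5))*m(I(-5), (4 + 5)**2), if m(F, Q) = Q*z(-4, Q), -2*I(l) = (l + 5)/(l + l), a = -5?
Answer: -1853685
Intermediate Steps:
z(G, R) = -3 + 5*G (z(G, R) = 2 + (5*G - 5) = 2 + (-5 + 5*G) = -3 + 5*G)
I(l) = -(5 + l)/(4*l) (I(l) = -(l + 5)/(2*(l + l)) = -(5 + l)/(2*(2*l)) = -(5 + l)*1/(2*l)/2 = -(5 + l)/(4*l))
m(F, Q) = -23*Q (m(F, Q) = Q*(-3 + 5*(-4)) = Q*(-3 - 20) = Q*(-23) = -23*Q)
(-199*(-5))*m(I(-5), (4 + 5)**2) = (-199*(-5))*(-23*(4 + 5)**2) = 995*(-23*9**2) = 995*(-23*81) = 995*(-1863) = -1853685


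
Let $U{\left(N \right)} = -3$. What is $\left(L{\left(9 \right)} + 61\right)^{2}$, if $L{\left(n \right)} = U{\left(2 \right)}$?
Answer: $3364$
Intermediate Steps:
$L{\left(n \right)} = -3$
$\left(L{\left(9 \right)} + 61\right)^{2} = \left(-3 + 61\right)^{2} = 58^{2} = 3364$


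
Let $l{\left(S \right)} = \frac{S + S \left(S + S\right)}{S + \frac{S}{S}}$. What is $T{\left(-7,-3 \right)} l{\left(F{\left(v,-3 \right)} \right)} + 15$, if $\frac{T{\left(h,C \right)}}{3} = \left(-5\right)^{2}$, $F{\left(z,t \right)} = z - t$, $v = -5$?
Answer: $-435$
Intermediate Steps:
$T{\left(h,C \right)} = 75$ ($T{\left(h,C \right)} = 3 \left(-5\right)^{2} = 3 \cdot 25 = 75$)
$l{\left(S \right)} = \frac{S + 2 S^{2}}{1 + S}$ ($l{\left(S \right)} = \frac{S + S 2 S}{S + 1} = \frac{S + 2 S^{2}}{1 + S}$)
$T{\left(-7,-3 \right)} l{\left(F{\left(v,-3 \right)} \right)} + 15 = 75 \frac{\left(-5 - -3\right) \left(1 + 2 \left(-5 - -3\right)\right)}{1 - 2} + 15 = 75 \frac{\left(-5 + 3\right) \left(1 + 2 \left(-5 + 3\right)\right)}{1 + \left(-5 + 3\right)} + 15 = 75 \left(- \frac{2 \left(1 + 2 \left(-2\right)\right)}{1 - 2}\right) + 15 = 75 \left(- \frac{2 \left(1 - 4\right)}{-1}\right) + 15 = 75 \left(\left(-2\right) \left(-1\right) \left(-3\right)\right) + 15 = 75 \left(-6\right) + 15 = -450 + 15 = -435$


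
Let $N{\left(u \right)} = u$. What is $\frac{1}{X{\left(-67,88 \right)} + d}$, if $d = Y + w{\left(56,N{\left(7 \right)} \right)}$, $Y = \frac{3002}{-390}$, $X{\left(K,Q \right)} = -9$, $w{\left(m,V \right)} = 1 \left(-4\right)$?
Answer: $- \frac{195}{4036} \approx -0.048315$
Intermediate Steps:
$w{\left(m,V \right)} = -4$
$Y = - \frac{1501}{195}$ ($Y = 3002 \left(- \frac{1}{390}\right) = - \frac{1501}{195} \approx -7.6974$)
$d = - \frac{2281}{195}$ ($d = - \frac{1501}{195} - 4 = - \frac{2281}{195} \approx -11.697$)
$\frac{1}{X{\left(-67,88 \right)} + d} = \frac{1}{-9 - \frac{2281}{195}} = \frac{1}{- \frac{4036}{195}} = - \frac{195}{4036}$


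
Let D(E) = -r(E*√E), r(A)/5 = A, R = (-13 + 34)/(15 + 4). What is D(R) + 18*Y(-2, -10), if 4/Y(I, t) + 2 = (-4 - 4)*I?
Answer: 36/7 - 105*√399/361 ≈ -0.66704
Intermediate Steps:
Y(I, t) = 4/(-2 - 8*I) (Y(I, t) = 4/(-2 + (-4 - 4)*I) = 4/(-2 - 8*I))
R = 21/19 ≈ 1.1053
r(A) = 5*A
D(E) = -5*E^(3/2) (D(E) = -5*E*√E = -5*E^(3/2))
D(R) + 18*Y(-2, -10) = -105*√399/361 + 18*(-2/(1 + 4*(-2))) = -105*√399/361 + 18*(-2/(1 - 8)) = -105*√399/361 + 18*(-2/(-7)) = -105*√399/361 + 18*(-2*(-⅐)) = -105*√399/361 + 18*(2/7) = -105*√399/361 + 36/7 = 36/7 - 105*√399/361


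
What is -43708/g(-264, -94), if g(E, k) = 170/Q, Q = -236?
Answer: 5157544/85 ≈ 60677.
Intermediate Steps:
g(E, k) = -85/118 (g(E, k) = 170/(-236) = 170*(-1/236) = -85/118)
-43708/g(-264, -94) = -43708/(-85/118) = -43708*(-118/85) = 5157544/85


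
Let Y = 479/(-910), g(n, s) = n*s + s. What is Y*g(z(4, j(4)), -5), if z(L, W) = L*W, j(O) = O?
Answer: 8143/182 ≈ 44.742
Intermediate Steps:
g(n, s) = s + n*s
Y = -479/910 (Y = 479*(-1/910) = -479/910 ≈ -0.52637)
Y*g(z(4, j(4)), -5) = -(-479)*(1 + 4*4)/182 = -(-479)*(1 + 16)/182 = -(-479)*17/182 = -479/910*(-85) = 8143/182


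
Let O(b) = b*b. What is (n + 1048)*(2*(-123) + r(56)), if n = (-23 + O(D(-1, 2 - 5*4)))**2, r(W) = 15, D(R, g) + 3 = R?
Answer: -253407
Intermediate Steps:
D(R, g) = -3 + R
O(b) = b**2
n = 49 (n = (-23 + (-3 - 1)**2)**2 = (-23 + (-4)**2)**2 = (-23 + 16)**2 = (-7)**2 = 49)
(n + 1048)*(2*(-123) + r(56)) = (49 + 1048)*(2*(-123) + 15) = 1097*(-246 + 15) = 1097*(-231) = -253407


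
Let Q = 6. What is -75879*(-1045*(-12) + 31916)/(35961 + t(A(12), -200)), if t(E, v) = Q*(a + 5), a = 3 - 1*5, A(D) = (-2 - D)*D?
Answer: -1124425608/11993 ≈ -93757.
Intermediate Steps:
A(D) = D*(-2 - D)
a = -2 (a = 3 - 5 = -2)
t(E, v) = 18 (t(E, v) = 6*(-2 + 5) = 6*3 = 18)
-75879*(-1045*(-12) + 31916)/(35961 + t(A(12), -200)) = -75879*(-1045*(-12) + 31916)/(35961 + 18) = -75879/(35979/(12540 + 31916)) = -75879/(35979/44456) = -75879/(35979*(1/44456)) = -75879/35979/44456 = -75879*44456/35979 = -1124425608/11993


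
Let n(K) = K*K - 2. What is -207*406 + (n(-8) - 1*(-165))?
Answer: -83815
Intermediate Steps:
n(K) = -2 + K² (n(K) = K² - 2 = -2 + K²)
-207*406 + (n(-8) - 1*(-165)) = -207*406 + ((-2 + (-8)²) - 1*(-165)) = -84042 + ((-2 + 64) + 165) = -84042 + (62 + 165) = -84042 + 227 = -83815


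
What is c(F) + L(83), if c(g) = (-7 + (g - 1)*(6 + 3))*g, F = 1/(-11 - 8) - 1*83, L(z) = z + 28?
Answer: 22930539/361 ≈ 63520.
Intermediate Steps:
L(z) = 28 + z
F = -1578/19 (F = 1/(-19) - 83 = -1/19 - 83 = -1578/19 ≈ -83.053)
c(g) = g*(-16 + 9*g) (c(g) = (-7 + (-1 + g)*9)*g = (-7 + (-9 + 9*g))*g = (-16 + 9*g)*g = g*(-16 + 9*g))
c(F) + L(83) = -1578*(-16 + 9*(-1578/19))/19 + (28 + 83) = -1578*(-16 - 14202/19)/19 + 111 = -1578/19*(-14506/19) + 111 = 22890468/361 + 111 = 22930539/361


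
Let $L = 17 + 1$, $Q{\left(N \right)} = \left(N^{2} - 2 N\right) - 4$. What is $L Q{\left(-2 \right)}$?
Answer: $72$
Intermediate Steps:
$Q{\left(N \right)} = -4 + N^{2} - 2 N$
$L = 18$
$L Q{\left(-2 \right)} = 18 \left(-4 + \left(-2\right)^{2} - -4\right) = 18 \left(-4 + 4 + 4\right) = 18 \cdot 4 = 72$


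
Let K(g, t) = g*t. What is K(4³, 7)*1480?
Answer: 663040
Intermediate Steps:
K(4³, 7)*1480 = (4³*7)*1480 = (64*7)*1480 = 448*1480 = 663040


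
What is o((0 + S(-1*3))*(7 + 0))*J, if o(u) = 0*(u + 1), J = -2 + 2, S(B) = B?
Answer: 0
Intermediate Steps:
J = 0
o(u) = 0 (o(u) = 0*(1 + u) = 0)
o((0 + S(-1*3))*(7 + 0))*J = 0*0 = 0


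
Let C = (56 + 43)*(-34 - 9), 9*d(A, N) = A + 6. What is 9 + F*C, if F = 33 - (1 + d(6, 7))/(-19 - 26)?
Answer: -2110391/15 ≈ -1.4069e+5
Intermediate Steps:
d(A, N) = 2/3 + A/9 (d(A, N) = (A + 6)/9 = (6 + A)/9 = 2/3 + A/9)
C = -4257 (C = 99*(-43) = -4257)
F = 4462/135 (F = 33 - (1 + (2/3 + (1/9)*6))/(-19 - 26) = 33 - (1 + (2/3 + 2/3))/(-45) = 33 - (1 + 4/3)*(-1)/45 = 33 - 7*(-1)/(3*45) = 33 - 1*(-7/135) = 33 + 7/135 = 4462/135 ≈ 33.052)
9 + F*C = 9 + (4462/135)*(-4257) = 9 - 2110526/15 = -2110391/15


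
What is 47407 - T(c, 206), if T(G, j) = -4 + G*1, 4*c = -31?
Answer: 189675/4 ≈ 47419.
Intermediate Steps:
c = -31/4 (c = (¼)*(-31) = -31/4 ≈ -7.7500)
T(G, j) = -4 + G
47407 - T(c, 206) = 47407 - (-4 - 31/4) = 47407 - 1*(-47/4) = 47407 + 47/4 = 189675/4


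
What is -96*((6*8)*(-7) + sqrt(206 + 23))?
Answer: 32256 - 96*sqrt(229) ≈ 30803.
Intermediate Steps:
-96*((6*8)*(-7) + sqrt(206 + 23)) = -96*(48*(-7) + sqrt(229)) = -96*(-336 + sqrt(229)) = 32256 - 96*sqrt(229)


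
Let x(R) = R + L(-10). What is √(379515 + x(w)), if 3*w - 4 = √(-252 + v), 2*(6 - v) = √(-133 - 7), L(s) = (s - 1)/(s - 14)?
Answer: √(54650418 + 48*√(-246 - I*√35))/12 ≈ 616.05 - 0.0042436*I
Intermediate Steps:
L(s) = (-1 + s)/(-14 + s)
v = 6 - I*√35 (v = 6 - √(-133 - 7)/2 = 6 - I*√35 ≈ 6.0 - 5.9161*I)
w = 4/3 + √(-246 - I*√35)/3 (w = 4/3 + √(-252 + (6 - I*√35))/3 = 4/3 + √(-246 - I*√35)/3 ≈ 1.3962 - 5.2285*I)
x(R) = 11/24 + R (x(R) = R + (-1 - 10)/(-14 - 10) = R - 11/(-24) = R - 1/24*(-11) = R + 11/24 = 11/24 + R)
√(379515 + x(w)) = √(379515 + (11/24 + (4/3 + √(-246 - I*√35)/3))) = √(379515 + (43/24 + √(-246 - I*√35)/3)) = √(9108403/24 + √(-246 - I*√35)/3)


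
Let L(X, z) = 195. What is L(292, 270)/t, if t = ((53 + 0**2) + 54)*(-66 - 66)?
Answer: -65/4708 ≈ -0.013806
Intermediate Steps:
t = -14124 (t = ((53 + 0) + 54)*(-132) = (53 + 54)*(-132) = 107*(-132) = -14124)
L(292, 270)/t = 195/(-14124) = 195*(-1/14124) = -65/4708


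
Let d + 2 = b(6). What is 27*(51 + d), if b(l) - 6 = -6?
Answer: 1323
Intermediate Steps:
b(l) = 0 (b(l) = 6 - 6 = 0)
d = -2 (d = -2 + 0 = -2)
27*(51 + d) = 27*(51 - 2) = 27*49 = 1323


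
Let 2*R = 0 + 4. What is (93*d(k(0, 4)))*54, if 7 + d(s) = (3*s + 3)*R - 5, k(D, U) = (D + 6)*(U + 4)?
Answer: 1416204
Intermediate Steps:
R = 2 (R = (0 + 4)/2 = (½)*4 = 2)
k(D, U) = (4 + U)*(6 + D) (k(D, U) = (6 + D)*(4 + U) = (4 + U)*(6 + D))
d(s) = -6 + 6*s (d(s) = -7 + ((3*s + 3)*2 - 5) = -7 + ((3 + 3*s)*2 - 5) = -7 + ((6 + 6*s) - 5) = -7 + (1 + 6*s) = -6 + 6*s)
(93*d(k(0, 4)))*54 = (93*(-6 + 6*(24 + 4*0 + 6*4 + 0*4)))*54 = (93*(-6 + 6*(24 + 0 + 24 + 0)))*54 = (93*(-6 + 6*48))*54 = (93*(-6 + 288))*54 = (93*282)*54 = 26226*54 = 1416204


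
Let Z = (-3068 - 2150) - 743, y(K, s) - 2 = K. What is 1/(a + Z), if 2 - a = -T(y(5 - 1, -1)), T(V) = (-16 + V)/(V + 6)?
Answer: -6/35759 ≈ -0.00016779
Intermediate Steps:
y(K, s) = 2 + K
T(V) = (-16 + V)/(6 + V)
a = 7/6 (a = 2 - (-1)*(-16 + (2 + (5 - 1)))/(6 + (2 + (5 - 1))) = 2 - (-1)*(-16 + (2 + 4))/(6 + (2 + 4)) = 2 - (-1)*(-16 + 6)/(6 + 6) = 2 - (-1)*-10/12 = 2 - (-1)*(1/12)*(-10) = 2 - (-1)*(-5)/6 = 2 - 1*⅚ = 2 - ⅚ = 7/6 ≈ 1.1667)
Z = -5961 (Z = -5218 - 743 = -5961)
1/(a + Z) = 1/(7/6 - 5961) = 1/(-35759/6) = -6/35759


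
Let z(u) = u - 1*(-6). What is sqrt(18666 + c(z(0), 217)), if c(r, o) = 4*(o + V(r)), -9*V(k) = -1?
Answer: sqrt(175810)/3 ≈ 139.77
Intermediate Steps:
V(k) = 1/9 (V(k) = -1/9*(-1) = 1/9)
z(u) = 6 + u (z(u) = u + 6 = 6 + u)
c(r, o) = 4/9 + 4*o (c(r, o) = 4*(o + 1/9) = 4*(1/9 + o) = 4/9 + 4*o)
sqrt(18666 + c(z(0), 217)) = sqrt(18666 + (4/9 + 4*217)) = sqrt(18666 + (4/9 + 868)) = sqrt(18666 + 7816/9) = sqrt(175810/9) = sqrt(175810)/3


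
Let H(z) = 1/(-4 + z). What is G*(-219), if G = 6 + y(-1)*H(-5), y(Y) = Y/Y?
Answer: -3869/3 ≈ -1289.7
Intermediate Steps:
y(Y) = 1
G = 53/9 (G = 6 + 1/(-4 - 5) = 6 + 1/(-9) = 6 + 1*(-1/9) = 6 - 1/9 = 53/9 ≈ 5.8889)
G*(-219) = (53/9)*(-219) = -3869/3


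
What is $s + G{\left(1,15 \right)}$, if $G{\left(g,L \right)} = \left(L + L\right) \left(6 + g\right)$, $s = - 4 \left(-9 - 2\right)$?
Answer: $254$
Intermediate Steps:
$s = 44$ ($s = \left(-4\right) \left(-11\right) = 44$)
$G{\left(g,L \right)} = 2 L \left(6 + g\right)$
$s + G{\left(1,15 \right)} = 44 + 2 \cdot 15 \left(6 + 1\right) = 44 + 2 \cdot 15 \cdot 7 = 44 + 210 = 254$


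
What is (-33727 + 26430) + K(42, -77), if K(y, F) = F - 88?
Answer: -7462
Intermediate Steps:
K(y, F) = -88 + F
(-33727 + 26430) + K(42, -77) = (-33727 + 26430) + (-88 - 77) = -7297 - 165 = -7462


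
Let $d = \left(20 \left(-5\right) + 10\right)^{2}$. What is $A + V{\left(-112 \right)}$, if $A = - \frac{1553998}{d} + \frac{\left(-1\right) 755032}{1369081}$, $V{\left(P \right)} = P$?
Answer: $- \frac{1687847589119}{5544778050} \approx -304.4$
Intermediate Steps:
$d = 8100$ ($d = \left(-100 + 10\right)^{2} = \left(-90\right)^{2} = 8100$)
$A = - \frac{1066832447519}{5544778050}$ ($A = - \frac{1553998}{8100} + \frac{\left(-1\right) 755032}{1369081} = \left(-1553998\right) \frac{1}{8100} - \frac{755032}{1369081} = - \frac{776999}{4050} - \frac{755032}{1369081} = - \frac{1066832447519}{5544778050} \approx -192.4$)
$A + V{\left(-112 \right)} = - \frac{1066832447519}{5544778050} - 112 = - \frac{1687847589119}{5544778050}$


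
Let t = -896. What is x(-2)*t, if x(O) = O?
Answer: 1792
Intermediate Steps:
x(-2)*t = -2*(-896) = 1792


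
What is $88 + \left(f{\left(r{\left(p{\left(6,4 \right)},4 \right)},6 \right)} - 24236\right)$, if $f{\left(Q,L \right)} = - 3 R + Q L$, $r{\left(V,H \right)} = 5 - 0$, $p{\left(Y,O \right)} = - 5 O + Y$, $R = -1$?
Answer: $-24115$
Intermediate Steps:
$p{\left(Y,O \right)} = Y - 5 O$
$r{\left(V,H \right)} = 5$ ($r{\left(V,H \right)} = 5 + 0 = 5$)
$f{\left(Q,L \right)} = 3 + L Q$ ($f{\left(Q,L \right)} = \left(-3\right) \left(-1\right) + Q L = 3 + L Q$)
$88 + \left(f{\left(r{\left(p{\left(6,4 \right)},4 \right)},6 \right)} - 24236\right) = 88 + \left(\left(3 + 6 \cdot 5\right) - 24236\right) = 88 + \left(\left(3 + 30\right) - 24236\right) = 88 + \left(33 - 24236\right) = 88 - 24203 = -24115$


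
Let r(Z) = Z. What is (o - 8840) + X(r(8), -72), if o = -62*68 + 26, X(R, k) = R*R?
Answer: -12966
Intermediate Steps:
X(R, k) = R²
o = -4190 (o = -4216 + 26 = -4190)
(o - 8840) + X(r(8), -72) = (-4190 - 8840) + 8² = -13030 + 64 = -12966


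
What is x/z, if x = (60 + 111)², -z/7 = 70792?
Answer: -29241/495544 ≈ -0.059008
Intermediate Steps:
z = -495544 (z = -7*70792 = -495544)
x = 29241 (x = 171² = 29241)
x/z = 29241/(-495544) = 29241*(-1/495544) = -29241/495544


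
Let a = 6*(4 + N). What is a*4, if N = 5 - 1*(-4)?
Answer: 312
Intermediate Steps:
N = 9 (N = 5 + 4 = 9)
a = 78 (a = 6*(4 + 9) = 6*13 = 78)
a*4 = 78*4 = 312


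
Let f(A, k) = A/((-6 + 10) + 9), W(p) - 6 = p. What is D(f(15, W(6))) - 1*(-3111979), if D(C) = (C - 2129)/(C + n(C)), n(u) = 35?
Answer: 731301234/235 ≈ 3.1119e+6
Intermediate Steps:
W(p) = 6 + p
f(A, k) = A/13 (f(A, k) = A/(4 + 9) = A/13)
D(C) = (-2129 + C)/(35 + C) (D(C) = (C - 2129)/(C + 35) = (-2129 + C)/(35 + C))
D(f(15, W(6))) - 1*(-3111979) = (-2129 + (1/13)*15)/(35 + (1/13)*15) - 1*(-3111979) = (-2129 + 15/13)/(35 + 15/13) + 3111979 = -27662/13/(470/13) + 3111979 = (13/470)*(-27662/13) + 3111979 = -13831/235 + 3111979 = 731301234/235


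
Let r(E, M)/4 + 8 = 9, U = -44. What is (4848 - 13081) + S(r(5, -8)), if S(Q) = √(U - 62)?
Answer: -8233 + I*√106 ≈ -8233.0 + 10.296*I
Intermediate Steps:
r(E, M) = 4 (r(E, M) = -32 + 4*9 = -32 + 36 = 4)
S(Q) = I*√106 (S(Q) = √(-44 - 62) = √(-106) = I*√106)
(4848 - 13081) + S(r(5, -8)) = (4848 - 13081) + I*√106 = -8233 + I*√106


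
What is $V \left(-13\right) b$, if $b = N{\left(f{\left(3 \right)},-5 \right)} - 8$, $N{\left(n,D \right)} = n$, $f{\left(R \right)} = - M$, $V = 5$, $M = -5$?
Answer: $195$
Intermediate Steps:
$f{\left(R \right)} = 5$ ($f{\left(R \right)} = \left(-1\right) \left(-5\right) = 5$)
$b = -3$ ($b = 5 - 8 = -3$)
$V \left(-13\right) b = 5 \left(-13\right) \left(-3\right) = \left(-65\right) \left(-3\right) = 195$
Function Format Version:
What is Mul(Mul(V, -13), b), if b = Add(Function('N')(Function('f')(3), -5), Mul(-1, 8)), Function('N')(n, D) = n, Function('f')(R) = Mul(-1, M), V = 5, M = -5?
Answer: 195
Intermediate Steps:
Function('f')(R) = 5 (Function('f')(R) = Mul(-1, -5) = 5)
b = -3 (b = Add(5, Mul(-1, 8)) = Add(5, -8) = -3)
Mul(Mul(V, -13), b) = Mul(Mul(5, -13), -3) = Mul(-65, -3) = 195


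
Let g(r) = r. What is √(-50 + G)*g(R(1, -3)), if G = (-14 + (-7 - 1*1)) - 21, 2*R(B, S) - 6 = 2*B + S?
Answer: 5*I*√93/2 ≈ 24.109*I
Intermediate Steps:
R(B, S) = 3 + B + S/2 (R(B, S) = 3 + (2*B + S)/2 = 3 + (S + 2*B)/2 = 3 + (B + S/2) = 3 + B + S/2)
G = -43 (G = (-14 + (-7 - 1)) - 21 = (-14 - 8) - 21 = -22 - 21 = -43)
√(-50 + G)*g(R(1, -3)) = √(-50 - 43)*(3 + 1 + (½)*(-3)) = √(-93)*(3 + 1 - 3/2) = (I*√93)*(5/2) = 5*I*√93/2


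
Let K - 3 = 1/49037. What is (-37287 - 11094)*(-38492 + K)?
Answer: 91313578136052/49037 ≈ 1.8621e+9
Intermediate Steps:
K = 147112/49037 (K = 3 + 1/49037 = 147112/49037 ≈ 3.0000)
(-37287 - 11094)*(-38492 + K) = (-37287 - 11094)*(-38492 + 147112/49037) = -48381*(-1887385092/49037) = 91313578136052/49037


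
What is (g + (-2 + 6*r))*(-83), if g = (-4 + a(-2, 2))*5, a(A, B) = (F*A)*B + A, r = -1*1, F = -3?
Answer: -1826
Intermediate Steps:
r = -1
a(A, B) = A - 3*A*B (a(A, B) = (-3*A)*B + A = -3*A*B + A = A - 3*A*B)
g = 30 (g = (-4 - 2*(1 - 3*2))*5 = (-4 - 2*(1 - 6))*5 = (-4 - 2*(-5))*5 = (-4 + 10)*5 = 6*5 = 30)
(g + (-2 + 6*r))*(-83) = (30 + (-2 + 6*(-1)))*(-83) = (30 + (-2 - 6))*(-83) = (30 - 8)*(-83) = 22*(-83) = -1826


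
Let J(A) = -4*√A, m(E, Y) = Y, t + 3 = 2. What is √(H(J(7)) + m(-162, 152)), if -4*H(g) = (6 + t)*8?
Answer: √142 ≈ 11.916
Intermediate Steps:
t = -1 (t = -3 + 2 = -1)
H(g) = -10 (H(g) = -(6 - 1)*8/4 = -5*8/4 = -¼*40 = -10)
√(H(J(7)) + m(-162, 152)) = √(-10 + 152) = √142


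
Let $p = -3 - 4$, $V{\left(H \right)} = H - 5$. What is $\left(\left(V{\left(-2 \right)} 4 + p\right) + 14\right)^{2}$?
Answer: $441$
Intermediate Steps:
$V{\left(H \right)} = -5 + H$
$p = -7$ ($p = -3 - 4 = -7$)
$\left(\left(V{\left(-2 \right)} 4 + p\right) + 14\right)^{2} = \left(\left(\left(-5 - 2\right) 4 - 7\right) + 14\right)^{2} = \left(\left(\left(-7\right) 4 - 7\right) + 14\right)^{2} = \left(\left(-28 - 7\right) + 14\right)^{2} = \left(-35 + 14\right)^{2} = \left(-21\right)^{2} = 441$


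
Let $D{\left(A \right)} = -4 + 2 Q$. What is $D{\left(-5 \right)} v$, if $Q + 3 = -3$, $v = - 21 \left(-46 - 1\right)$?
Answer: $-15792$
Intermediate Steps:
$v = 987$ ($v = \left(-21\right) \left(-47\right) = 987$)
$Q = -6$ ($Q = -3 - 3 = -6$)
$D{\left(A \right)} = -16$ ($D{\left(A \right)} = -4 + 2 \left(-6\right) = -4 - 12 = -16$)
$D{\left(-5 \right)} v = \left(-16\right) 987 = -15792$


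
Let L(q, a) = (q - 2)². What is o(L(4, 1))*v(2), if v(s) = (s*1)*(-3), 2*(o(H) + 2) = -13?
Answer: 51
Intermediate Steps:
L(q, a) = (-2 + q)²
o(H) = -17/2 (o(H) = -2 + (½)*(-13) = -2 - 13/2 = -17/2)
v(s) = -3*s (v(s) = s*(-3) = -3*s)
o(L(4, 1))*v(2) = -(-51)*2/2 = -17/2*(-6) = 51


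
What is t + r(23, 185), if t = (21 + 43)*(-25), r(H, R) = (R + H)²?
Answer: 41664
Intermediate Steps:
r(H, R) = (H + R)²
t = -1600 (t = 64*(-25) = -1600)
t + r(23, 185) = -1600 + (23 + 185)² = -1600 + 208² = -1600 + 43264 = 41664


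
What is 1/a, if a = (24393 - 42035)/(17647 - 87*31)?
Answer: -7475/8821 ≈ -0.84741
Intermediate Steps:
a = -8821/7475 (a = -17642/(17647 - 2697) = -17642/14950 = -17642*1/14950 = -8821/7475 ≈ -1.1801)
1/a = 1/(-8821/7475) = -7475/8821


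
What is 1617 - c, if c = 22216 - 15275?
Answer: -5324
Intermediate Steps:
c = 6941
1617 - c = 1617 - 1*6941 = 1617 - 6941 = -5324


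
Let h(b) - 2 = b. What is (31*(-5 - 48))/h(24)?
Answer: -1643/26 ≈ -63.192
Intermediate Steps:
h(b) = 2 + b
(31*(-5 - 48))/h(24) = (31*(-5 - 48))/(2 + 24) = (31*(-53))/26 = -1643*1/26 = -1643/26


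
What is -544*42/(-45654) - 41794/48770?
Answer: -9449599/26506495 ≈ -0.35650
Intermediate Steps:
-544*42/(-45654) - 41794/48770 = -22848*(-1/45654) - 41794*1/48770 = 544/1087 - 20897/24385 = -9449599/26506495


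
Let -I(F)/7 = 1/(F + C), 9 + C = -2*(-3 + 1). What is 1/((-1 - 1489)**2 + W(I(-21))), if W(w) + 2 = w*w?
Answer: 676/1500786297 ≈ 4.5043e-7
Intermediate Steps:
C = -5 (C = -9 - 2*(-3 + 1) = -9 - 2*(-2) = -9 + 4 = -5)
I(F) = -7/(-5 + F) (I(F) = -7/(F - 5) = -7/(-5 + F))
W(w) = -2 + w**2 (W(w) = -2 + w*w = -2 + w**2)
1/((-1 - 1489)**2 + W(I(-21))) = 1/((-1 - 1489)**2 + (-2 + (-7/(-5 - 21))**2)) = 1/((-1490)**2 + (-2 + (-7/(-26))**2)) = 1/(2220100 + (-2 + (-7*(-1/26))**2)) = 1/(2220100 + (-2 + (7/26)**2)) = 1/(2220100 + (-2 + 49/676)) = 1/(2220100 - 1303/676) = 1/(1500786297/676) = 676/1500786297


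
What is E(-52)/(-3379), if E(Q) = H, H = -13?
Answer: 13/3379 ≈ 0.0038473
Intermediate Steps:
E(Q) = -13
E(-52)/(-3379) = -13/(-3379) = -13*(-1/3379) = 13/3379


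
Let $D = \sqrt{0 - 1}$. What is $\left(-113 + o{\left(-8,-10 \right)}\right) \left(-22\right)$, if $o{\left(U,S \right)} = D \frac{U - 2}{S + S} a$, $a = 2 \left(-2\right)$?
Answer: $2486 + 44 i \approx 2486.0 + 44.0 i$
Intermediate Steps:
$a = -4$
$D = i$ ($D = \sqrt{-1} = i \approx 1.0 i$)
$o{\left(U,S \right)} = - \frac{2 i \left(-2 + U\right)}{S}$ ($o{\left(U,S \right)} = i \frac{U - 2}{S + S} \left(-4\right) = i \frac{-2 + U}{2 S} \left(-4\right) = \frac{i \left(-2 + U\right)}{2 S} \left(-4\right) = - \frac{2 i \left(-2 + U\right)}{S}$)
$\left(-113 + o{\left(-8,-10 \right)}\right) \left(-22\right) = \left(-113 + \frac{2 i \left(2 - -8\right)}{-10}\right) \left(-22\right) = \left(-113 + 2 i \left(- \frac{1}{10}\right) \left(2 + 8\right)\right) \left(-22\right) = \left(-113 + 2 i \left(- \frac{1}{10}\right) 10\right) \left(-22\right) = \left(-113 - 2 i\right) \left(-22\right) = 2486 + 44 i$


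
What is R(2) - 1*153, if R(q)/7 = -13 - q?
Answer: -258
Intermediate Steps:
R(q) = -91 - 7*q (R(q) = 7*(-13 - q) = -91 - 7*q)
R(2) - 1*153 = (-91 - 7*2) - 1*153 = (-91 - 14) - 153 = -105 - 153 = -258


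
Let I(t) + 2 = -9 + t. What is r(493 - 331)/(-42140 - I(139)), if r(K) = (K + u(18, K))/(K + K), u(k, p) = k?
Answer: -5/380412 ≈ -1.3144e-5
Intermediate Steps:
I(t) = -11 + t (I(t) = -2 + (-9 + t) = -11 + t)
r(K) = (18 + K)/(2*K) (r(K) = (K + 18)/(K + K) = (18 + K)/((2*K)) = (18 + K)*(1/(2*K)) = (18 + K)/(2*K))
r(493 - 331)/(-42140 - I(139)) = ((18 + (493 - 331))/(2*(493 - 331)))/(-42140 - (-11 + 139)) = ((1/2)*(18 + 162)/162)/(-42140 - 1*128) = ((1/2)*(1/162)*180)/(-42140 - 128) = (5/9)/(-42268) = (5/9)*(-1/42268) = -5/380412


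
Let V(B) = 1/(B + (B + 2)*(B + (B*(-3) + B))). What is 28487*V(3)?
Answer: -28487/12 ≈ -2373.9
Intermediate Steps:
V(B) = 1/(B - B*(2 + B)) (V(B) = 1/(B + (2 + B)*(B + (-3*B + B))) = 1/(B + (2 + B)*(B - 2*B)) = 1/(B + (2 + B)*(-B)) = 1/(B - B*(2 + B)))
28487*V(3) = 28487*(-1/(3*(1 + 3))) = 28487*(-1*⅓/4) = 28487*(-1*⅓*¼) = 28487*(-1/12) = -28487/12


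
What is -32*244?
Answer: -7808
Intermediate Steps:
-32*244 = -1*7808 = -7808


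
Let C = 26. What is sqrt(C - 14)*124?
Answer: 248*sqrt(3) ≈ 429.55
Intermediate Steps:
sqrt(C - 14)*124 = sqrt(26 - 14)*124 = sqrt(12)*124 = (2*sqrt(3))*124 = 248*sqrt(3)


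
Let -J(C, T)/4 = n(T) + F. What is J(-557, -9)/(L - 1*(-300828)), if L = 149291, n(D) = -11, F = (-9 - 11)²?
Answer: -1556/450119 ≈ -0.0034569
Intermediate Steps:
F = 400 (F = (-20)² = 400)
J(C, T) = -1556 (J(C, T) = -4*(-11 + 400) = -4*389 = -1556)
J(-557, -9)/(L - 1*(-300828)) = -1556/(149291 - 1*(-300828)) = -1556/(149291 + 300828) = -1556/450119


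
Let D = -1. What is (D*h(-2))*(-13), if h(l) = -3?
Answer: -39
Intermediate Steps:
(D*h(-2))*(-13) = -1*(-3)*(-13) = 3*(-13) = -39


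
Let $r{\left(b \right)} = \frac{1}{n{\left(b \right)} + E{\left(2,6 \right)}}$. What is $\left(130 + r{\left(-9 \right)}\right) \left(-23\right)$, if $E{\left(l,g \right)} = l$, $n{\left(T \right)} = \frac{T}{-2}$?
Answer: $- \frac{38916}{13} \approx -2993.5$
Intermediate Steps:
$n{\left(T \right)} = - \frac{T}{2}$ ($n{\left(T \right)} = T \left(- \frac{1}{2}\right) = - \frac{T}{2}$)
$r{\left(b \right)} = \frac{1}{2 - \frac{b}{2}}$ ($r{\left(b \right)} = \frac{1}{- \frac{b}{2} + 2} = \frac{1}{2 - \frac{b}{2}}$)
$\left(130 + r{\left(-9 \right)}\right) \left(-23\right) = \left(130 - \frac{2}{-4 - 9}\right) \left(-23\right) = \left(130 - \frac{2}{-13}\right) \left(-23\right) = \left(130 - - \frac{2}{13}\right) \left(-23\right) = \left(130 + \frac{2}{13}\right) \left(-23\right) = \frac{1692}{13} \left(-23\right) = - \frac{38916}{13}$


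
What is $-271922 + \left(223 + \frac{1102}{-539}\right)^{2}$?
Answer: $- \frac{64815432337}{290521} \approx -2.231 \cdot 10^{5}$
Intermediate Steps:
$-271922 + \left(223 + \frac{1102}{-539}\right)^{2} = -271922 + \left(223 + 1102 \left(- \frac{1}{539}\right)\right)^{2} = -271922 + \left(223 - \frac{1102}{539}\right)^{2} = -271922 + \left(\frac{119095}{539}\right)^{2} = -271922 + \frac{14183619025}{290521} = - \frac{64815432337}{290521}$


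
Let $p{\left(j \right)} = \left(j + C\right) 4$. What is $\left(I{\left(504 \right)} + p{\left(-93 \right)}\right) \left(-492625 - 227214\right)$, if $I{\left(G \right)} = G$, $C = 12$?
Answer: $-129571020$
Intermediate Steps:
$p{\left(j \right)} = 48 + 4 j$ ($p{\left(j \right)} = \left(j + 12\right) 4 = \left(12 + j\right) 4 = 48 + 4 j$)
$\left(I{\left(504 \right)} + p{\left(-93 \right)}\right) \left(-492625 - 227214\right) = \left(504 + \left(48 + 4 \left(-93\right)\right)\right) \left(-492625 - 227214\right) = \left(504 + \left(48 - 372\right)\right) \left(-719839\right) = \left(504 - 324\right) \left(-719839\right) = 180 \left(-719839\right) = -129571020$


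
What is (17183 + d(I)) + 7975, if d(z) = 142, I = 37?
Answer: 25300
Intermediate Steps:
(17183 + d(I)) + 7975 = (17183 + 142) + 7975 = 17325 + 7975 = 25300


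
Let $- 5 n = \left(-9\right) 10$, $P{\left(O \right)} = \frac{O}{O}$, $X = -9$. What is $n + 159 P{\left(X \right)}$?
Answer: $177$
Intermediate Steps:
$P{\left(O \right)} = 1$
$n = 18$ ($n = - \frac{\left(-9\right) 10}{5} = \left(- \frac{1}{5}\right) \left(-90\right) = 18$)
$n + 159 P{\left(X \right)} = 18 + 159 \cdot 1 = 18 + 159 = 177$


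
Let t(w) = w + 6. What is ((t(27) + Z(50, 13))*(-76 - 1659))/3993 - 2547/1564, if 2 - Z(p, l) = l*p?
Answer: 552885643/2081684 ≈ 265.60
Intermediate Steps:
Z(p, l) = 2 - l*p
t(w) = 6 + w
((t(27) + Z(50, 13))*(-76 - 1659))/3993 - 2547/1564 = (((6 + 27) + (2 - 1*13*50))*(-76 - 1659))/3993 - 2547/1564 = ((33 + (2 - 650))*(-1735))*(1/3993) - 2547*1/1564 = ((33 - 648)*(-1735))*(1/3993) - 2547/1564 = -615*(-1735)*(1/3993) - 2547/1564 = 1067025*(1/3993) - 2547/1564 = 355675/1331 - 2547/1564 = 552885643/2081684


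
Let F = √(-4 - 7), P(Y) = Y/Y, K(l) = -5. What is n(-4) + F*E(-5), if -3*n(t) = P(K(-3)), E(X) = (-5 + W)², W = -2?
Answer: -⅓ + 49*I*√11 ≈ -0.33333 + 162.51*I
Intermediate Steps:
P(Y) = 1
E(X) = 49 (E(X) = (-5 - 2)² = (-7)² = 49)
n(t) = -⅓ (n(t) = -⅓*1 = -⅓)
F = I*√11 (F = √(-11) = I*√11 ≈ 3.3166*I)
n(-4) + F*E(-5) = -⅓ + (I*√11)*49 = -⅓ + 49*I*√11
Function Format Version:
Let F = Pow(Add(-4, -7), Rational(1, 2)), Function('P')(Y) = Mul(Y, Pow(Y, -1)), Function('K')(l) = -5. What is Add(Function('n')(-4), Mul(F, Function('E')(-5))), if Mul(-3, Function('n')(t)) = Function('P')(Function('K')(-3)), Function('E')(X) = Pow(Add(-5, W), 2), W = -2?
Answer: Add(Rational(-1, 3), Mul(49, I, Pow(11, Rational(1, 2)))) ≈ Add(-0.33333, Mul(162.51, I))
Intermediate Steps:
Function('P')(Y) = 1
Function('E')(X) = 49 (Function('E')(X) = Pow(Add(-5, -2), 2) = Pow(-7, 2) = 49)
Function('n')(t) = Rational(-1, 3) (Function('n')(t) = Mul(Rational(-1, 3), 1) = Rational(-1, 3))
F = Mul(I, Pow(11, Rational(1, 2))) (F = Pow(-11, Rational(1, 2)) = Mul(I, Pow(11, Rational(1, 2))) ≈ Mul(3.3166, I))
Add(Function('n')(-4), Mul(F, Function('E')(-5))) = Add(Rational(-1, 3), Mul(Mul(I, Pow(11, Rational(1, 2))), 49)) = Add(Rational(-1, 3), Mul(49, I, Pow(11, Rational(1, 2))))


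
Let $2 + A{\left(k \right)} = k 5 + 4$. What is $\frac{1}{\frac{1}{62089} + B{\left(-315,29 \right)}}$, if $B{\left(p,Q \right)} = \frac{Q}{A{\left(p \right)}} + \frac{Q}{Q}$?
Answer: $\frac{97665997}{95866989} \approx 1.0188$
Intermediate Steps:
$A{\left(k \right)} = 2 + 5 k$ ($A{\left(k \right)} = -2 + \left(k 5 + 4\right) = -2 + \left(5 k + 4\right) = -2 + \left(4 + 5 k\right) = 2 + 5 k$)
$B{\left(p,Q \right)} = 1 + \frac{Q}{2 + 5 p}$ ($B{\left(p,Q \right)} = \frac{Q}{2 + 5 p} + \frac{Q}{Q} = \frac{Q}{2 + 5 p} + 1 = 1 + \frac{Q}{2 + 5 p}$)
$\frac{1}{\frac{1}{62089} + B{\left(-315,29 \right)}} = \frac{1}{\frac{1}{62089} + \frac{2 + 29 + 5 \left(-315\right)}{2 + 5 \left(-315\right)}} = \frac{1}{\frac{1}{62089} + \frac{2 + 29 - 1575}{2 - 1575}} = \frac{1}{\frac{1}{62089} + \frac{1}{-1573} \left(-1544\right)} = \frac{1}{\frac{1}{62089} - - \frac{1544}{1573}} = \frac{1}{\frac{1}{62089} + \frac{1544}{1573}} = \frac{1}{\frac{95866989}{97665997}} = \frac{97665997}{95866989}$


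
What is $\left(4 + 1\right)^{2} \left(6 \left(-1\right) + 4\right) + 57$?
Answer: $7$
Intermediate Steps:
$\left(4 + 1\right)^{2} \left(6 \left(-1\right) + 4\right) + 57 = 5^{2} \left(-6 + 4\right) + 57 = 25 \left(-2\right) + 57 = -50 + 57 = 7$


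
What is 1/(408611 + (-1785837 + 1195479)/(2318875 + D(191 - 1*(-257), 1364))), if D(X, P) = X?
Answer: 2319323/947700299995 ≈ 2.4473e-6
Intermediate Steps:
1/(408611 + (-1785837 + 1195479)/(2318875 + D(191 - 1*(-257), 1364))) = 1/(408611 + (-1785837 + 1195479)/(2318875 + (191 - 1*(-257)))) = 1/(408611 - 590358/(2318875 + (191 + 257))) = 1/(408611 - 590358/(2318875 + 448)) = 1/(408611 - 590358/2319323) = 1/(947700299995/2319323) = 2319323/947700299995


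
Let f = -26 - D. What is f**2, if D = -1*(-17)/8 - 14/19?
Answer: 17330569/23104 ≈ 750.11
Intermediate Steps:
D = 211/152 (D = 17*(1/8) - 14*1/19 = 17/8 - 14/19 = 211/152 ≈ 1.3882)
f = -4163/152 (f = -26 - 1*211/152 = -26 - 211/152 = -4163/152 ≈ -27.388)
f**2 = (-4163/152)**2 = 17330569/23104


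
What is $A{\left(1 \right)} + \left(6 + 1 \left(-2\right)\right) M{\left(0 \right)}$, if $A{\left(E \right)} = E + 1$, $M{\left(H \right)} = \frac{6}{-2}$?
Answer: $-10$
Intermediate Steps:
$M{\left(H \right)} = -3$ ($M{\left(H \right)} = 6 \left(- \frac{1}{2}\right) = -3$)
$A{\left(E \right)} = 1 + E$
$A{\left(1 \right)} + \left(6 + 1 \left(-2\right)\right) M{\left(0 \right)} = \left(1 + 1\right) + \left(6 + 1 \left(-2\right)\right) \left(-3\right) = 2 + \left(6 - 2\right) \left(-3\right) = 2 + 4 \left(-3\right) = 2 - 12 = -10$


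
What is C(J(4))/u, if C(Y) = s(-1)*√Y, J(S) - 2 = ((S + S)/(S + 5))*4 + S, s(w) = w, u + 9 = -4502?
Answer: √86/13533 ≈ 0.00068526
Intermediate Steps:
u = -4511 (u = -9 - 4502 = -4511)
J(S) = 2 + S + 8*S/(5 + S) (J(S) = 2 + (((S + S)/(S + 5))*4 + S) = 2 + (((2*S)/(5 + S))*4 + S) = 2 + ((2*S/(5 + S))*4 + S) = 2 + (8*S/(5 + S) + S) = 2 + (S + 8*S/(5 + S)) = 2 + S + 8*S/(5 + S))
C(Y) = -√Y
C(J(4))/u = -√((10 + 4² + 15*4)/(5 + 4))/(-4511) = -√((10 + 16 + 60)/9)*(-1/4511) = -√((⅑)*86)*(-1/4511) = -√(86/9)*(-1/4511) = -√86/3*(-1/4511) = √86/13533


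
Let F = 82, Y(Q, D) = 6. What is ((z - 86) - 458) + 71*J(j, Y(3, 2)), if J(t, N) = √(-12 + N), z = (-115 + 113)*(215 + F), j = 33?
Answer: -1138 + 71*I*√6 ≈ -1138.0 + 173.91*I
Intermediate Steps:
z = -594 (z = (-115 + 113)*(215 + 82) = -2*297 = -594)
((z - 86) - 458) + 71*J(j, Y(3, 2)) = ((-594 - 86) - 458) + 71*√(-12 + 6) = (-680 - 458) + 71*√(-6) = -1138 + 71*(I*√6) = -1138 + 71*I*√6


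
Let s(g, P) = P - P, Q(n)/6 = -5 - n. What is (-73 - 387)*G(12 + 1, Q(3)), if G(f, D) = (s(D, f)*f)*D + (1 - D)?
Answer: -22540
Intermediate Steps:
Q(n) = -30 - 6*n (Q(n) = 6*(-5 - n) = -30 - 6*n)
s(g, P) = 0
G(f, D) = 1 - D (G(f, D) = (0*f)*D + (1 - D) = 0*D + (1 - D) = 0 + (1 - D) = 1 - D)
(-73 - 387)*G(12 + 1, Q(3)) = (-73 - 387)*(1 - (-30 - 6*3)) = -460*(1 - (-30 - 18)) = -460*(1 - 1*(-48)) = -460*(1 + 48) = -460*49 = -22540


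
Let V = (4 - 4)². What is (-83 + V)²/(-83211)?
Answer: -6889/83211 ≈ -0.082790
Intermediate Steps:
V = 0 (V = 0² = 0)
(-83 + V)²/(-83211) = (-83 + 0)²/(-83211) = (-83)²*(-1/83211) = 6889*(-1/83211) = -6889/83211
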